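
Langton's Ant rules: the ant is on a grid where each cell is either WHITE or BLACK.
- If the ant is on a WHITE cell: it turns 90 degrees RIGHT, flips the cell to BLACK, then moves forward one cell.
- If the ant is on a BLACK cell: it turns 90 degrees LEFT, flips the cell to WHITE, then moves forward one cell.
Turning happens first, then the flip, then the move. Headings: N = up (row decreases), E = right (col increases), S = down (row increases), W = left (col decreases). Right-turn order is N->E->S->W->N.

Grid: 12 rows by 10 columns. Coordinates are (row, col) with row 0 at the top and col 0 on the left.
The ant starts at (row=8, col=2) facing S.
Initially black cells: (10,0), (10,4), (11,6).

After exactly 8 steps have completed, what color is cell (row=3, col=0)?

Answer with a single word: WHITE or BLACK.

Answer: WHITE

Derivation:
Step 1: on WHITE (8,2): turn R to W, flip to black, move to (8,1). |black|=4
Step 2: on WHITE (8,1): turn R to N, flip to black, move to (7,1). |black|=5
Step 3: on WHITE (7,1): turn R to E, flip to black, move to (7,2). |black|=6
Step 4: on WHITE (7,2): turn R to S, flip to black, move to (8,2). |black|=7
Step 5: on BLACK (8,2): turn L to E, flip to white, move to (8,3). |black|=6
Step 6: on WHITE (8,3): turn R to S, flip to black, move to (9,3). |black|=7
Step 7: on WHITE (9,3): turn R to W, flip to black, move to (9,2). |black|=8
Step 8: on WHITE (9,2): turn R to N, flip to black, move to (8,2). |black|=9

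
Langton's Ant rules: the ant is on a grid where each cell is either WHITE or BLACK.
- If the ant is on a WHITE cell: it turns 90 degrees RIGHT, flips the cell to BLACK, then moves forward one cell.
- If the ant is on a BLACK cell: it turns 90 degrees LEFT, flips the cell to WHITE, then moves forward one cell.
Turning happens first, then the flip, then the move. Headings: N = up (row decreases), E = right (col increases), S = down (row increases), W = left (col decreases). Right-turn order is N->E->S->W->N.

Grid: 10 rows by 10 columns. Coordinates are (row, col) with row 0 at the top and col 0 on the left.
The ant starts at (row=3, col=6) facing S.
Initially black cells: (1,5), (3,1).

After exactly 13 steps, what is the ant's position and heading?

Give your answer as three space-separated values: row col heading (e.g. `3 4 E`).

Step 1: on WHITE (3,6): turn R to W, flip to black, move to (3,5). |black|=3
Step 2: on WHITE (3,5): turn R to N, flip to black, move to (2,5). |black|=4
Step 3: on WHITE (2,5): turn R to E, flip to black, move to (2,6). |black|=5
Step 4: on WHITE (2,6): turn R to S, flip to black, move to (3,6). |black|=6
Step 5: on BLACK (3,6): turn L to E, flip to white, move to (3,7). |black|=5
Step 6: on WHITE (3,7): turn R to S, flip to black, move to (4,7). |black|=6
Step 7: on WHITE (4,7): turn R to W, flip to black, move to (4,6). |black|=7
Step 8: on WHITE (4,6): turn R to N, flip to black, move to (3,6). |black|=8
Step 9: on WHITE (3,6): turn R to E, flip to black, move to (3,7). |black|=9
Step 10: on BLACK (3,7): turn L to N, flip to white, move to (2,7). |black|=8
Step 11: on WHITE (2,7): turn R to E, flip to black, move to (2,8). |black|=9
Step 12: on WHITE (2,8): turn R to S, flip to black, move to (3,8). |black|=10
Step 13: on WHITE (3,8): turn R to W, flip to black, move to (3,7). |black|=11

Answer: 3 7 W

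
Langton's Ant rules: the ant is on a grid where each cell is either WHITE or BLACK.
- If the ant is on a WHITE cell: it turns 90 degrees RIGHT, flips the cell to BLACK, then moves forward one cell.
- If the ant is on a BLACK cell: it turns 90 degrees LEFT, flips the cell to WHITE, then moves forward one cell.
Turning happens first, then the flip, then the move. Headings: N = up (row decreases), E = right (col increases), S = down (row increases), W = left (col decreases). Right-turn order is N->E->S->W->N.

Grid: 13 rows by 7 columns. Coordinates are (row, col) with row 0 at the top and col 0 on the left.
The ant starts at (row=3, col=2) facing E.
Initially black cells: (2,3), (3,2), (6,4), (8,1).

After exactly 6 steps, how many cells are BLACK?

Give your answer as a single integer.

Answer: 6

Derivation:
Step 1: on BLACK (3,2): turn L to N, flip to white, move to (2,2). |black|=3
Step 2: on WHITE (2,2): turn R to E, flip to black, move to (2,3). |black|=4
Step 3: on BLACK (2,3): turn L to N, flip to white, move to (1,3). |black|=3
Step 4: on WHITE (1,3): turn R to E, flip to black, move to (1,4). |black|=4
Step 5: on WHITE (1,4): turn R to S, flip to black, move to (2,4). |black|=5
Step 6: on WHITE (2,4): turn R to W, flip to black, move to (2,3). |black|=6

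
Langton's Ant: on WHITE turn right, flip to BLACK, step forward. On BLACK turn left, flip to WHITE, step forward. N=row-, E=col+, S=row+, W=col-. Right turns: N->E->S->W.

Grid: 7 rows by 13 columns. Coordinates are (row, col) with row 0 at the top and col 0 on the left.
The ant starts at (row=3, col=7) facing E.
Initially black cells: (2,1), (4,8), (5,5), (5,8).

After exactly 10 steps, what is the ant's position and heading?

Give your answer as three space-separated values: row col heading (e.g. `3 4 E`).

Answer: 2 6 W

Derivation:
Step 1: on WHITE (3,7): turn R to S, flip to black, move to (4,7). |black|=5
Step 2: on WHITE (4,7): turn R to W, flip to black, move to (4,6). |black|=6
Step 3: on WHITE (4,6): turn R to N, flip to black, move to (3,6). |black|=7
Step 4: on WHITE (3,6): turn R to E, flip to black, move to (3,7). |black|=8
Step 5: on BLACK (3,7): turn L to N, flip to white, move to (2,7). |black|=7
Step 6: on WHITE (2,7): turn R to E, flip to black, move to (2,8). |black|=8
Step 7: on WHITE (2,8): turn R to S, flip to black, move to (3,8). |black|=9
Step 8: on WHITE (3,8): turn R to W, flip to black, move to (3,7). |black|=10
Step 9: on WHITE (3,7): turn R to N, flip to black, move to (2,7). |black|=11
Step 10: on BLACK (2,7): turn L to W, flip to white, move to (2,6). |black|=10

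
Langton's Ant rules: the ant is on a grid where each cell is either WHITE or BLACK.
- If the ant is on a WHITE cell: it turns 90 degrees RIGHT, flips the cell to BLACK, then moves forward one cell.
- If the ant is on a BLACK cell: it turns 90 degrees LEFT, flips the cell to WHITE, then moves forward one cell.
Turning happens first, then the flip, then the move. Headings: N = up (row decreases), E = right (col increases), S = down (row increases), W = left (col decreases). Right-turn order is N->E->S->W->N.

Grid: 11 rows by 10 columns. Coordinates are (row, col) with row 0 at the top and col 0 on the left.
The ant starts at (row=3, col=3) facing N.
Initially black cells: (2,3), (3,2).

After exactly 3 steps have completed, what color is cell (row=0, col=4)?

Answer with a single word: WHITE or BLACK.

Answer: WHITE

Derivation:
Step 1: on WHITE (3,3): turn R to E, flip to black, move to (3,4). |black|=3
Step 2: on WHITE (3,4): turn R to S, flip to black, move to (4,4). |black|=4
Step 3: on WHITE (4,4): turn R to W, flip to black, move to (4,3). |black|=5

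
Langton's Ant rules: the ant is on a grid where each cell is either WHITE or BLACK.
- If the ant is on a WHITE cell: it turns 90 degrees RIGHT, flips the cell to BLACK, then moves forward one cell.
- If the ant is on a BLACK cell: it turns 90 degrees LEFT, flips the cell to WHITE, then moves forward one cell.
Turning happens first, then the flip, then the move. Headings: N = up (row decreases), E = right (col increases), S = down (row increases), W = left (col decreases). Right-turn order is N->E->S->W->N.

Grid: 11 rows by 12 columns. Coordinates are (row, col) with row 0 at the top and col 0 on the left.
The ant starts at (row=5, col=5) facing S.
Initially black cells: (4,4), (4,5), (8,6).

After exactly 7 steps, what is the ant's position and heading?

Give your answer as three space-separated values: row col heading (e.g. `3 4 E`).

Step 1: on WHITE (5,5): turn R to W, flip to black, move to (5,4). |black|=4
Step 2: on WHITE (5,4): turn R to N, flip to black, move to (4,4). |black|=5
Step 3: on BLACK (4,4): turn L to W, flip to white, move to (4,3). |black|=4
Step 4: on WHITE (4,3): turn R to N, flip to black, move to (3,3). |black|=5
Step 5: on WHITE (3,3): turn R to E, flip to black, move to (3,4). |black|=6
Step 6: on WHITE (3,4): turn R to S, flip to black, move to (4,4). |black|=7
Step 7: on WHITE (4,4): turn R to W, flip to black, move to (4,3). |black|=8

Answer: 4 3 W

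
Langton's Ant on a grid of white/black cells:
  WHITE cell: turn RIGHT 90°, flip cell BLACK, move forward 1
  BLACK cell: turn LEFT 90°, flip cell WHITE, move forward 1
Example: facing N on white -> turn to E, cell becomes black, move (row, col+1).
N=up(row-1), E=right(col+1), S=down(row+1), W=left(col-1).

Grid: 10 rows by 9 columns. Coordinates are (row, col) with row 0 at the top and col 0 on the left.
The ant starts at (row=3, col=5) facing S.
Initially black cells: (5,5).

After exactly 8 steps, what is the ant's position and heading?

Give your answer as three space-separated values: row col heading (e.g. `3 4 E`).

Answer: 3 5 N

Derivation:
Step 1: on WHITE (3,5): turn R to W, flip to black, move to (3,4). |black|=2
Step 2: on WHITE (3,4): turn R to N, flip to black, move to (2,4). |black|=3
Step 3: on WHITE (2,4): turn R to E, flip to black, move to (2,5). |black|=4
Step 4: on WHITE (2,5): turn R to S, flip to black, move to (3,5). |black|=5
Step 5: on BLACK (3,5): turn L to E, flip to white, move to (3,6). |black|=4
Step 6: on WHITE (3,6): turn R to S, flip to black, move to (4,6). |black|=5
Step 7: on WHITE (4,6): turn R to W, flip to black, move to (4,5). |black|=6
Step 8: on WHITE (4,5): turn R to N, flip to black, move to (3,5). |black|=7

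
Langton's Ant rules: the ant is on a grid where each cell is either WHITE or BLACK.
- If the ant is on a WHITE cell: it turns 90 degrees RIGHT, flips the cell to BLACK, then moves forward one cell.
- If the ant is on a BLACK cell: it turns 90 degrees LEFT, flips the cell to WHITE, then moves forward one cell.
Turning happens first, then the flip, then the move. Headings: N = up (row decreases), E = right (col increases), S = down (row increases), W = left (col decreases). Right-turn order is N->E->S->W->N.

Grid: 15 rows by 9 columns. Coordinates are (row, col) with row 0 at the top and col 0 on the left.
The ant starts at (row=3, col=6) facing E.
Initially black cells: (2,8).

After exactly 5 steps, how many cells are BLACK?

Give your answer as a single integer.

Answer: 4

Derivation:
Step 1: on WHITE (3,6): turn R to S, flip to black, move to (4,6). |black|=2
Step 2: on WHITE (4,6): turn R to W, flip to black, move to (4,5). |black|=3
Step 3: on WHITE (4,5): turn R to N, flip to black, move to (3,5). |black|=4
Step 4: on WHITE (3,5): turn R to E, flip to black, move to (3,6). |black|=5
Step 5: on BLACK (3,6): turn L to N, flip to white, move to (2,6). |black|=4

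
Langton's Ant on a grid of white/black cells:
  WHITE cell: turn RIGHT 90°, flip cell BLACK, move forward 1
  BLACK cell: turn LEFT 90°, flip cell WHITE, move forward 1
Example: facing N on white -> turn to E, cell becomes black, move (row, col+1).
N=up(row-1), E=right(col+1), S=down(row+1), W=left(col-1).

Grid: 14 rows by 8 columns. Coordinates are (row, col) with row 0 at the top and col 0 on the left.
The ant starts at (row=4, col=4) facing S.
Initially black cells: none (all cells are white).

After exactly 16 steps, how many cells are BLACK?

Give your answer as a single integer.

Answer: 8

Derivation:
Step 1: on WHITE (4,4): turn R to W, flip to black, move to (4,3). |black|=1
Step 2: on WHITE (4,3): turn R to N, flip to black, move to (3,3). |black|=2
Step 3: on WHITE (3,3): turn R to E, flip to black, move to (3,4). |black|=3
Step 4: on WHITE (3,4): turn R to S, flip to black, move to (4,4). |black|=4
Step 5: on BLACK (4,4): turn L to E, flip to white, move to (4,5). |black|=3
Step 6: on WHITE (4,5): turn R to S, flip to black, move to (5,5). |black|=4
Step 7: on WHITE (5,5): turn R to W, flip to black, move to (5,4). |black|=5
Step 8: on WHITE (5,4): turn R to N, flip to black, move to (4,4). |black|=6
Step 9: on WHITE (4,4): turn R to E, flip to black, move to (4,5). |black|=7
Step 10: on BLACK (4,5): turn L to N, flip to white, move to (3,5). |black|=6
Step 11: on WHITE (3,5): turn R to E, flip to black, move to (3,6). |black|=7
Step 12: on WHITE (3,6): turn R to S, flip to black, move to (4,6). |black|=8
Step 13: on WHITE (4,6): turn R to W, flip to black, move to (4,5). |black|=9
Step 14: on WHITE (4,5): turn R to N, flip to black, move to (3,5). |black|=10
Step 15: on BLACK (3,5): turn L to W, flip to white, move to (3,4). |black|=9
Step 16: on BLACK (3,4): turn L to S, flip to white, move to (4,4). |black|=8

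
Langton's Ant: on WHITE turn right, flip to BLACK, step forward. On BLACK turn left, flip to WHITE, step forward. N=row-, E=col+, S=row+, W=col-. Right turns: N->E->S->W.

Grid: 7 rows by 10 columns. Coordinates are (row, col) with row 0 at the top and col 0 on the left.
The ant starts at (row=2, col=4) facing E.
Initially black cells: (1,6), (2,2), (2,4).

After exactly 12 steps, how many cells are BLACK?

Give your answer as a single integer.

Answer: 9

Derivation:
Step 1: on BLACK (2,4): turn L to N, flip to white, move to (1,4). |black|=2
Step 2: on WHITE (1,4): turn R to E, flip to black, move to (1,5). |black|=3
Step 3: on WHITE (1,5): turn R to S, flip to black, move to (2,5). |black|=4
Step 4: on WHITE (2,5): turn R to W, flip to black, move to (2,4). |black|=5
Step 5: on WHITE (2,4): turn R to N, flip to black, move to (1,4). |black|=6
Step 6: on BLACK (1,4): turn L to W, flip to white, move to (1,3). |black|=5
Step 7: on WHITE (1,3): turn R to N, flip to black, move to (0,3). |black|=6
Step 8: on WHITE (0,3): turn R to E, flip to black, move to (0,4). |black|=7
Step 9: on WHITE (0,4): turn R to S, flip to black, move to (1,4). |black|=8
Step 10: on WHITE (1,4): turn R to W, flip to black, move to (1,3). |black|=9
Step 11: on BLACK (1,3): turn L to S, flip to white, move to (2,3). |black|=8
Step 12: on WHITE (2,3): turn R to W, flip to black, move to (2,2). |black|=9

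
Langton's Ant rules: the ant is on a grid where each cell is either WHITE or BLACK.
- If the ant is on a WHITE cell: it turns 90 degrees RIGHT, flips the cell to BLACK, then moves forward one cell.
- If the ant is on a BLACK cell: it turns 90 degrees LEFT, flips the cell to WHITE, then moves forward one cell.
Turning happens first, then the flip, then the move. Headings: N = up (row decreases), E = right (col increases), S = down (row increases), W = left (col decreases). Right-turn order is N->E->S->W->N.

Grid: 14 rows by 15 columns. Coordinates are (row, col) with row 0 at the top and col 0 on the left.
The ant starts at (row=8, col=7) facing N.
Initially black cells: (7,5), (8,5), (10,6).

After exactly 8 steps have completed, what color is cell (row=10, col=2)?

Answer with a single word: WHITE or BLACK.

Answer: WHITE

Derivation:
Step 1: on WHITE (8,7): turn R to E, flip to black, move to (8,8). |black|=4
Step 2: on WHITE (8,8): turn R to S, flip to black, move to (9,8). |black|=5
Step 3: on WHITE (9,8): turn R to W, flip to black, move to (9,7). |black|=6
Step 4: on WHITE (9,7): turn R to N, flip to black, move to (8,7). |black|=7
Step 5: on BLACK (8,7): turn L to W, flip to white, move to (8,6). |black|=6
Step 6: on WHITE (8,6): turn R to N, flip to black, move to (7,6). |black|=7
Step 7: on WHITE (7,6): turn R to E, flip to black, move to (7,7). |black|=8
Step 8: on WHITE (7,7): turn R to S, flip to black, move to (8,7). |black|=9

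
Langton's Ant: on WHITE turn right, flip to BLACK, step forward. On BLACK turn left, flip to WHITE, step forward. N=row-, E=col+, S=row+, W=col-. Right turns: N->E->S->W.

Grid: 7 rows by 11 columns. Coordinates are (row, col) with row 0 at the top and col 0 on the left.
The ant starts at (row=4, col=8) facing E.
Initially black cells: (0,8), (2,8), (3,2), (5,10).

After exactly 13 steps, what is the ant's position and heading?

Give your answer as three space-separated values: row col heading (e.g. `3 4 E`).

Step 1: on WHITE (4,8): turn R to S, flip to black, move to (5,8). |black|=5
Step 2: on WHITE (5,8): turn R to W, flip to black, move to (5,7). |black|=6
Step 3: on WHITE (5,7): turn R to N, flip to black, move to (4,7). |black|=7
Step 4: on WHITE (4,7): turn R to E, flip to black, move to (4,8). |black|=8
Step 5: on BLACK (4,8): turn L to N, flip to white, move to (3,8). |black|=7
Step 6: on WHITE (3,8): turn R to E, flip to black, move to (3,9). |black|=8
Step 7: on WHITE (3,9): turn R to S, flip to black, move to (4,9). |black|=9
Step 8: on WHITE (4,9): turn R to W, flip to black, move to (4,8). |black|=10
Step 9: on WHITE (4,8): turn R to N, flip to black, move to (3,8). |black|=11
Step 10: on BLACK (3,8): turn L to W, flip to white, move to (3,7). |black|=10
Step 11: on WHITE (3,7): turn R to N, flip to black, move to (2,7). |black|=11
Step 12: on WHITE (2,7): turn R to E, flip to black, move to (2,8). |black|=12
Step 13: on BLACK (2,8): turn L to N, flip to white, move to (1,8). |black|=11

Answer: 1 8 N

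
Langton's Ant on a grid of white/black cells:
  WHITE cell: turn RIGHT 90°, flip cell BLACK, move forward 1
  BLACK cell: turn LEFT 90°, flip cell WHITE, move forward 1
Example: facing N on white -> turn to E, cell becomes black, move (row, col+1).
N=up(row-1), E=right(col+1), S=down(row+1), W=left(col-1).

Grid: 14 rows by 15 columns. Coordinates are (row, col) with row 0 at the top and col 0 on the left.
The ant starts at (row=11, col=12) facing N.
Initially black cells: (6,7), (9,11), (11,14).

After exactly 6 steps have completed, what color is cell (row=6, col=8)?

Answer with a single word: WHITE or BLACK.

Step 1: on WHITE (11,12): turn R to E, flip to black, move to (11,13). |black|=4
Step 2: on WHITE (11,13): turn R to S, flip to black, move to (12,13). |black|=5
Step 3: on WHITE (12,13): turn R to W, flip to black, move to (12,12). |black|=6
Step 4: on WHITE (12,12): turn R to N, flip to black, move to (11,12). |black|=7
Step 5: on BLACK (11,12): turn L to W, flip to white, move to (11,11). |black|=6
Step 6: on WHITE (11,11): turn R to N, flip to black, move to (10,11). |black|=7

Answer: WHITE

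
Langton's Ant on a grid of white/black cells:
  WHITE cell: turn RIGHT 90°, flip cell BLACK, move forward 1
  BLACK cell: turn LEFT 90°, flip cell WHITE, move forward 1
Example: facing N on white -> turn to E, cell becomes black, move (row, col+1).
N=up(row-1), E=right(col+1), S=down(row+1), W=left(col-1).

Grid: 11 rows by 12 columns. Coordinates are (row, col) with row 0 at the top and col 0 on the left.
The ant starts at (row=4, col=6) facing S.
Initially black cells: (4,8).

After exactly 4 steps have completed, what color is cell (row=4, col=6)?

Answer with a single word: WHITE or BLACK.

Step 1: on WHITE (4,6): turn R to W, flip to black, move to (4,5). |black|=2
Step 2: on WHITE (4,5): turn R to N, flip to black, move to (3,5). |black|=3
Step 3: on WHITE (3,5): turn R to E, flip to black, move to (3,6). |black|=4
Step 4: on WHITE (3,6): turn R to S, flip to black, move to (4,6). |black|=5

Answer: BLACK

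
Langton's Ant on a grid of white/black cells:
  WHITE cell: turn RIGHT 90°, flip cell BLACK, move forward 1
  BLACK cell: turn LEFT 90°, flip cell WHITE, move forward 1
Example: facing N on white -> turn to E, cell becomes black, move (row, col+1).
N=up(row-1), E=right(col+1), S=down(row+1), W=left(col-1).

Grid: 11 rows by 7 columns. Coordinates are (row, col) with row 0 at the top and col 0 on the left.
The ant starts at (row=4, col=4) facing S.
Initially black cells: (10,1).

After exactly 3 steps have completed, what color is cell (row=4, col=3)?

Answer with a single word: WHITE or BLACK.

Step 1: on WHITE (4,4): turn R to W, flip to black, move to (4,3). |black|=2
Step 2: on WHITE (4,3): turn R to N, flip to black, move to (3,3). |black|=3
Step 3: on WHITE (3,3): turn R to E, flip to black, move to (3,4). |black|=4

Answer: BLACK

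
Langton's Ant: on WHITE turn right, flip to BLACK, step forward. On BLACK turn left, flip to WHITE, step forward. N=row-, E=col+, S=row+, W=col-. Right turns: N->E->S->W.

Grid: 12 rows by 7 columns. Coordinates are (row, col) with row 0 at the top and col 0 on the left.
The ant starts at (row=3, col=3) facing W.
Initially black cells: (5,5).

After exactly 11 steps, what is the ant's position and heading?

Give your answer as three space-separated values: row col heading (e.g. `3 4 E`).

Answer: 5 4 S

Derivation:
Step 1: on WHITE (3,3): turn R to N, flip to black, move to (2,3). |black|=2
Step 2: on WHITE (2,3): turn R to E, flip to black, move to (2,4). |black|=3
Step 3: on WHITE (2,4): turn R to S, flip to black, move to (3,4). |black|=4
Step 4: on WHITE (3,4): turn R to W, flip to black, move to (3,3). |black|=5
Step 5: on BLACK (3,3): turn L to S, flip to white, move to (4,3). |black|=4
Step 6: on WHITE (4,3): turn R to W, flip to black, move to (4,2). |black|=5
Step 7: on WHITE (4,2): turn R to N, flip to black, move to (3,2). |black|=6
Step 8: on WHITE (3,2): turn R to E, flip to black, move to (3,3). |black|=7
Step 9: on WHITE (3,3): turn R to S, flip to black, move to (4,3). |black|=8
Step 10: on BLACK (4,3): turn L to E, flip to white, move to (4,4). |black|=7
Step 11: on WHITE (4,4): turn R to S, flip to black, move to (5,4). |black|=8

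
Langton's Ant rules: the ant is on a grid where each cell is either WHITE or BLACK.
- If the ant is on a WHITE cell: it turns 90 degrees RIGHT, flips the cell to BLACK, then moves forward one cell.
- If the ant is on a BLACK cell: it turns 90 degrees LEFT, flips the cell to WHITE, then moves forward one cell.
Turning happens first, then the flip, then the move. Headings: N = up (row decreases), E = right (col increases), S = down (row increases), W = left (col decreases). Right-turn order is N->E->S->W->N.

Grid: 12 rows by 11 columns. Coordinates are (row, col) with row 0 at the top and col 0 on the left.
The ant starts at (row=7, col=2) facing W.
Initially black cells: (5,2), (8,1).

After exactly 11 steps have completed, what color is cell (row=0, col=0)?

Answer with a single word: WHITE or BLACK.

Step 1: on WHITE (7,2): turn R to N, flip to black, move to (6,2). |black|=3
Step 2: on WHITE (6,2): turn R to E, flip to black, move to (6,3). |black|=4
Step 3: on WHITE (6,3): turn R to S, flip to black, move to (7,3). |black|=5
Step 4: on WHITE (7,3): turn R to W, flip to black, move to (7,2). |black|=6
Step 5: on BLACK (7,2): turn L to S, flip to white, move to (8,2). |black|=5
Step 6: on WHITE (8,2): turn R to W, flip to black, move to (8,1). |black|=6
Step 7: on BLACK (8,1): turn L to S, flip to white, move to (9,1). |black|=5
Step 8: on WHITE (9,1): turn R to W, flip to black, move to (9,0). |black|=6
Step 9: on WHITE (9,0): turn R to N, flip to black, move to (8,0). |black|=7
Step 10: on WHITE (8,0): turn R to E, flip to black, move to (8,1). |black|=8
Step 11: on WHITE (8,1): turn R to S, flip to black, move to (9,1). |black|=9

Answer: WHITE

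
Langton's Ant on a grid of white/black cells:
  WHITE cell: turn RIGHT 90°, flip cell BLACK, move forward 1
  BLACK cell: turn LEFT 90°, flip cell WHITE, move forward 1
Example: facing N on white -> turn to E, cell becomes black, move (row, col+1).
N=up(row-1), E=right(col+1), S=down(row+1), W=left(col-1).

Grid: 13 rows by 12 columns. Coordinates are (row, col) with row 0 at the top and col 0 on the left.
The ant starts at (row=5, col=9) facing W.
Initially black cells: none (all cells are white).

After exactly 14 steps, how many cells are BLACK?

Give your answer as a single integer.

Answer: 10

Derivation:
Step 1: on WHITE (5,9): turn R to N, flip to black, move to (4,9). |black|=1
Step 2: on WHITE (4,9): turn R to E, flip to black, move to (4,10). |black|=2
Step 3: on WHITE (4,10): turn R to S, flip to black, move to (5,10). |black|=3
Step 4: on WHITE (5,10): turn R to W, flip to black, move to (5,9). |black|=4
Step 5: on BLACK (5,9): turn L to S, flip to white, move to (6,9). |black|=3
Step 6: on WHITE (6,9): turn R to W, flip to black, move to (6,8). |black|=4
Step 7: on WHITE (6,8): turn R to N, flip to black, move to (5,8). |black|=5
Step 8: on WHITE (5,8): turn R to E, flip to black, move to (5,9). |black|=6
Step 9: on WHITE (5,9): turn R to S, flip to black, move to (6,9). |black|=7
Step 10: on BLACK (6,9): turn L to E, flip to white, move to (6,10). |black|=6
Step 11: on WHITE (6,10): turn R to S, flip to black, move to (7,10). |black|=7
Step 12: on WHITE (7,10): turn R to W, flip to black, move to (7,9). |black|=8
Step 13: on WHITE (7,9): turn R to N, flip to black, move to (6,9). |black|=9
Step 14: on WHITE (6,9): turn R to E, flip to black, move to (6,10). |black|=10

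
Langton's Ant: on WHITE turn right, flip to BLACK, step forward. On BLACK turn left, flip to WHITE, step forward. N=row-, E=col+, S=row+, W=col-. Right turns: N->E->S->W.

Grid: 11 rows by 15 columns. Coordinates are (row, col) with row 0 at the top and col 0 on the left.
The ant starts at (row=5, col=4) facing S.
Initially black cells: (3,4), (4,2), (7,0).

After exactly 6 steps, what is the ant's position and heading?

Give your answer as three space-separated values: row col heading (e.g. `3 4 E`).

Answer: 6 5 S

Derivation:
Step 1: on WHITE (5,4): turn R to W, flip to black, move to (5,3). |black|=4
Step 2: on WHITE (5,3): turn R to N, flip to black, move to (4,3). |black|=5
Step 3: on WHITE (4,3): turn R to E, flip to black, move to (4,4). |black|=6
Step 4: on WHITE (4,4): turn R to S, flip to black, move to (5,4). |black|=7
Step 5: on BLACK (5,4): turn L to E, flip to white, move to (5,5). |black|=6
Step 6: on WHITE (5,5): turn R to S, flip to black, move to (6,5). |black|=7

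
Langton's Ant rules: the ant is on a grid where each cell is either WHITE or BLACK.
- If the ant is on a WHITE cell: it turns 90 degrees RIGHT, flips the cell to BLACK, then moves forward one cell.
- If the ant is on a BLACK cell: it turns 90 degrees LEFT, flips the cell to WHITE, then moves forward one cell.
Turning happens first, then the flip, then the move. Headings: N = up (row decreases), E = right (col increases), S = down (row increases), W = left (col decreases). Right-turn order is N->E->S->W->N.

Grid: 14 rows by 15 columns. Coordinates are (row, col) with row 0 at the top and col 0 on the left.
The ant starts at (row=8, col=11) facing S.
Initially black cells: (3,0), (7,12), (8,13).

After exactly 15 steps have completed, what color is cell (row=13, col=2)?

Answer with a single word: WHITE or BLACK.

Answer: WHITE

Derivation:
Step 1: on WHITE (8,11): turn R to W, flip to black, move to (8,10). |black|=4
Step 2: on WHITE (8,10): turn R to N, flip to black, move to (7,10). |black|=5
Step 3: on WHITE (7,10): turn R to E, flip to black, move to (7,11). |black|=6
Step 4: on WHITE (7,11): turn R to S, flip to black, move to (8,11). |black|=7
Step 5: on BLACK (8,11): turn L to E, flip to white, move to (8,12). |black|=6
Step 6: on WHITE (8,12): turn R to S, flip to black, move to (9,12). |black|=7
Step 7: on WHITE (9,12): turn R to W, flip to black, move to (9,11). |black|=8
Step 8: on WHITE (9,11): turn R to N, flip to black, move to (8,11). |black|=9
Step 9: on WHITE (8,11): turn R to E, flip to black, move to (8,12). |black|=10
Step 10: on BLACK (8,12): turn L to N, flip to white, move to (7,12). |black|=9
Step 11: on BLACK (7,12): turn L to W, flip to white, move to (7,11). |black|=8
Step 12: on BLACK (7,11): turn L to S, flip to white, move to (8,11). |black|=7
Step 13: on BLACK (8,11): turn L to E, flip to white, move to (8,12). |black|=6
Step 14: on WHITE (8,12): turn R to S, flip to black, move to (9,12). |black|=7
Step 15: on BLACK (9,12): turn L to E, flip to white, move to (9,13). |black|=6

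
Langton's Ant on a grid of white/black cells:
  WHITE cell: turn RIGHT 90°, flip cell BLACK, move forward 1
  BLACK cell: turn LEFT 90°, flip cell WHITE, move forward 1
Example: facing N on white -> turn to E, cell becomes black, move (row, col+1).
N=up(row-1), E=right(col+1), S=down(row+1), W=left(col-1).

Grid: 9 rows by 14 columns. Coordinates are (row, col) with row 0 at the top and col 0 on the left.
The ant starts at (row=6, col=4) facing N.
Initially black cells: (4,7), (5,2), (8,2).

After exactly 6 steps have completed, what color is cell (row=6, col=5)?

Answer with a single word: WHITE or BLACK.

Step 1: on WHITE (6,4): turn R to E, flip to black, move to (6,5). |black|=4
Step 2: on WHITE (6,5): turn R to S, flip to black, move to (7,5). |black|=5
Step 3: on WHITE (7,5): turn R to W, flip to black, move to (7,4). |black|=6
Step 4: on WHITE (7,4): turn R to N, flip to black, move to (6,4). |black|=7
Step 5: on BLACK (6,4): turn L to W, flip to white, move to (6,3). |black|=6
Step 6: on WHITE (6,3): turn R to N, flip to black, move to (5,3). |black|=7

Answer: BLACK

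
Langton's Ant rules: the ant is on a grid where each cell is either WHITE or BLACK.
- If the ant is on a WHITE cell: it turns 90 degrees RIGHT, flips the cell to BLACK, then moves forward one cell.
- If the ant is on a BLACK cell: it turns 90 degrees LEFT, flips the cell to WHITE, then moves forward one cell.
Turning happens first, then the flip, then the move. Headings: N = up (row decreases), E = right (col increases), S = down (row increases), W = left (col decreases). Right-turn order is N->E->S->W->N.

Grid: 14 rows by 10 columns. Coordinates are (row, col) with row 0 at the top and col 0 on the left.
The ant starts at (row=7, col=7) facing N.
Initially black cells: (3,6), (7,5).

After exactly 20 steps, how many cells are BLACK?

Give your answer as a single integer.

Step 1: on WHITE (7,7): turn R to E, flip to black, move to (7,8). |black|=3
Step 2: on WHITE (7,8): turn R to S, flip to black, move to (8,8). |black|=4
Step 3: on WHITE (8,8): turn R to W, flip to black, move to (8,7). |black|=5
Step 4: on WHITE (8,7): turn R to N, flip to black, move to (7,7). |black|=6
Step 5: on BLACK (7,7): turn L to W, flip to white, move to (7,6). |black|=5
Step 6: on WHITE (7,6): turn R to N, flip to black, move to (6,6). |black|=6
Step 7: on WHITE (6,6): turn R to E, flip to black, move to (6,7). |black|=7
Step 8: on WHITE (6,7): turn R to S, flip to black, move to (7,7). |black|=8
Step 9: on WHITE (7,7): turn R to W, flip to black, move to (7,6). |black|=9
Step 10: on BLACK (7,6): turn L to S, flip to white, move to (8,6). |black|=8
Step 11: on WHITE (8,6): turn R to W, flip to black, move to (8,5). |black|=9
Step 12: on WHITE (8,5): turn R to N, flip to black, move to (7,5). |black|=10
Step 13: on BLACK (7,5): turn L to W, flip to white, move to (7,4). |black|=9
Step 14: on WHITE (7,4): turn R to N, flip to black, move to (6,4). |black|=10
Step 15: on WHITE (6,4): turn R to E, flip to black, move to (6,5). |black|=11
Step 16: on WHITE (6,5): turn R to S, flip to black, move to (7,5). |black|=12
Step 17: on WHITE (7,5): turn R to W, flip to black, move to (7,4). |black|=13
Step 18: on BLACK (7,4): turn L to S, flip to white, move to (8,4). |black|=12
Step 19: on WHITE (8,4): turn R to W, flip to black, move to (8,3). |black|=13
Step 20: on WHITE (8,3): turn R to N, flip to black, move to (7,3). |black|=14

Answer: 14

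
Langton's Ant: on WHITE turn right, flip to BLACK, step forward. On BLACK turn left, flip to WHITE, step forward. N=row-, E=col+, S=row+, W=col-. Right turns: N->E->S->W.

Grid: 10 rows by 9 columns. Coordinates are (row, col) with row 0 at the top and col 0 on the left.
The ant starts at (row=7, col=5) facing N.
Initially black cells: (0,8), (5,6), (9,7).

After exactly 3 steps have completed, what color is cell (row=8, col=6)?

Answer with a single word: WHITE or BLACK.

Step 1: on WHITE (7,5): turn R to E, flip to black, move to (7,6). |black|=4
Step 2: on WHITE (7,6): turn R to S, flip to black, move to (8,6). |black|=5
Step 3: on WHITE (8,6): turn R to W, flip to black, move to (8,5). |black|=6

Answer: BLACK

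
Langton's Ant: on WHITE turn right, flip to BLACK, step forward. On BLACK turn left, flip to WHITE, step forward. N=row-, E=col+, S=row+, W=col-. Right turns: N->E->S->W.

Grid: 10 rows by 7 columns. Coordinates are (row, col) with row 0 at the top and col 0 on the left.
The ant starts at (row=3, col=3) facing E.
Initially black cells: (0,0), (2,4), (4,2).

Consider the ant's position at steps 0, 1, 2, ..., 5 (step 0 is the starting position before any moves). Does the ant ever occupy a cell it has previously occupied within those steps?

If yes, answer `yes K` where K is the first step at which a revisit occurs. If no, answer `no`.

Step 1: on WHITE (3,3): turn R to S, flip to black, move to (4,3). |black|=4 — new cell
Step 2: on WHITE (4,3): turn R to W, flip to black, move to (4,2). |black|=5 — new cell
Step 3: on BLACK (4,2): turn L to S, flip to white, move to (5,2). |black|=4 — new cell
Step 4: on WHITE (5,2): turn R to W, flip to black, move to (5,1). |black|=5 — new cell
Step 5: on WHITE (5,1): turn R to N, flip to black, move to (4,1). |black|=6 — new cell
No revisit within 5 steps.

Answer: no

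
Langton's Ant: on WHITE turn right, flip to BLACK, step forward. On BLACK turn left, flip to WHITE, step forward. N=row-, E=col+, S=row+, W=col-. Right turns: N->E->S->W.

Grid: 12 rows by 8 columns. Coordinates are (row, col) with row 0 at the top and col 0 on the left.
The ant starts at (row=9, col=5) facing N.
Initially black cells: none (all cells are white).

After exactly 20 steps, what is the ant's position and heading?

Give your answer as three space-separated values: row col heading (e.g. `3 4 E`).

Answer: 11 3 S

Derivation:
Step 1: on WHITE (9,5): turn R to E, flip to black, move to (9,6). |black|=1
Step 2: on WHITE (9,6): turn R to S, flip to black, move to (10,6). |black|=2
Step 3: on WHITE (10,6): turn R to W, flip to black, move to (10,5). |black|=3
Step 4: on WHITE (10,5): turn R to N, flip to black, move to (9,5). |black|=4
Step 5: on BLACK (9,5): turn L to W, flip to white, move to (9,4). |black|=3
Step 6: on WHITE (9,4): turn R to N, flip to black, move to (8,4). |black|=4
Step 7: on WHITE (8,4): turn R to E, flip to black, move to (8,5). |black|=5
Step 8: on WHITE (8,5): turn R to S, flip to black, move to (9,5). |black|=6
Step 9: on WHITE (9,5): turn R to W, flip to black, move to (9,4). |black|=7
Step 10: on BLACK (9,4): turn L to S, flip to white, move to (10,4). |black|=6
Step 11: on WHITE (10,4): turn R to W, flip to black, move to (10,3). |black|=7
Step 12: on WHITE (10,3): turn R to N, flip to black, move to (9,3). |black|=8
Step 13: on WHITE (9,3): turn R to E, flip to black, move to (9,4). |black|=9
Step 14: on WHITE (9,4): turn R to S, flip to black, move to (10,4). |black|=10
Step 15: on BLACK (10,4): turn L to E, flip to white, move to (10,5). |black|=9
Step 16: on BLACK (10,5): turn L to N, flip to white, move to (9,5). |black|=8
Step 17: on BLACK (9,5): turn L to W, flip to white, move to (9,4). |black|=7
Step 18: on BLACK (9,4): turn L to S, flip to white, move to (10,4). |black|=6
Step 19: on WHITE (10,4): turn R to W, flip to black, move to (10,3). |black|=7
Step 20: on BLACK (10,3): turn L to S, flip to white, move to (11,3). |black|=6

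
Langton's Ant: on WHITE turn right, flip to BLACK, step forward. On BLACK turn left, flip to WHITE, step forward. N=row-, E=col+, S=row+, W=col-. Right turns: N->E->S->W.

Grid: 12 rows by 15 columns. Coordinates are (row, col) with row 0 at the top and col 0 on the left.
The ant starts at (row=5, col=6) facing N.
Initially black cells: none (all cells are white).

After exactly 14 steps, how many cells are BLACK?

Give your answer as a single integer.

Step 1: on WHITE (5,6): turn R to E, flip to black, move to (5,7). |black|=1
Step 2: on WHITE (5,7): turn R to S, flip to black, move to (6,7). |black|=2
Step 3: on WHITE (6,7): turn R to W, flip to black, move to (6,6). |black|=3
Step 4: on WHITE (6,6): turn R to N, flip to black, move to (5,6). |black|=4
Step 5: on BLACK (5,6): turn L to W, flip to white, move to (5,5). |black|=3
Step 6: on WHITE (5,5): turn R to N, flip to black, move to (4,5). |black|=4
Step 7: on WHITE (4,5): turn R to E, flip to black, move to (4,6). |black|=5
Step 8: on WHITE (4,6): turn R to S, flip to black, move to (5,6). |black|=6
Step 9: on WHITE (5,6): turn R to W, flip to black, move to (5,5). |black|=7
Step 10: on BLACK (5,5): turn L to S, flip to white, move to (6,5). |black|=6
Step 11: on WHITE (6,5): turn R to W, flip to black, move to (6,4). |black|=7
Step 12: on WHITE (6,4): turn R to N, flip to black, move to (5,4). |black|=8
Step 13: on WHITE (5,4): turn R to E, flip to black, move to (5,5). |black|=9
Step 14: on WHITE (5,5): turn R to S, flip to black, move to (6,5). |black|=10

Answer: 10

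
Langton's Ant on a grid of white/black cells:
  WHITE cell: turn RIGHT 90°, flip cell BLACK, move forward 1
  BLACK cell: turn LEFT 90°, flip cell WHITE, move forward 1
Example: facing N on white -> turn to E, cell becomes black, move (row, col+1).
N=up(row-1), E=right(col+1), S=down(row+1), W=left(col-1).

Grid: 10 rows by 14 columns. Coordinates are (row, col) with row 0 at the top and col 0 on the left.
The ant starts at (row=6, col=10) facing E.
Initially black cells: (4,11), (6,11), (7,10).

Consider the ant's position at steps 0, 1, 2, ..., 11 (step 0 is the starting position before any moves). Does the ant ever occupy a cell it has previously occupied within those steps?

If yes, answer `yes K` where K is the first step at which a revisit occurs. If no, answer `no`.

Answer: yes 5

Derivation:
Step 1: on WHITE (6,10): turn R to S, flip to black, move to (7,10). |black|=4 — new cell
Step 2: on BLACK (7,10): turn L to E, flip to white, move to (7,11). |black|=3 — new cell
Step 3: on WHITE (7,11): turn R to S, flip to black, move to (8,11). |black|=4 — new cell
Step 4: on WHITE (8,11): turn R to W, flip to black, move to (8,10). |black|=5 — new cell
Step 5: on WHITE (8,10): turn R to N, flip to black, move to (7,10). |black|=6 — REVISIT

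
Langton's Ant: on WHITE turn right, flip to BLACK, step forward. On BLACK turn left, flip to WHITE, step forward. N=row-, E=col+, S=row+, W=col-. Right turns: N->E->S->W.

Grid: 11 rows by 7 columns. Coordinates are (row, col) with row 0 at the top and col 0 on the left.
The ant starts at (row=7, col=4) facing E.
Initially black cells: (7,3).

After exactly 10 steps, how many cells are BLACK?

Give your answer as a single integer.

Step 1: on WHITE (7,4): turn R to S, flip to black, move to (8,4). |black|=2
Step 2: on WHITE (8,4): turn R to W, flip to black, move to (8,3). |black|=3
Step 3: on WHITE (8,3): turn R to N, flip to black, move to (7,3). |black|=4
Step 4: on BLACK (7,3): turn L to W, flip to white, move to (7,2). |black|=3
Step 5: on WHITE (7,2): turn R to N, flip to black, move to (6,2). |black|=4
Step 6: on WHITE (6,2): turn R to E, flip to black, move to (6,3). |black|=5
Step 7: on WHITE (6,3): turn R to S, flip to black, move to (7,3). |black|=6
Step 8: on WHITE (7,3): turn R to W, flip to black, move to (7,2). |black|=7
Step 9: on BLACK (7,2): turn L to S, flip to white, move to (8,2). |black|=6
Step 10: on WHITE (8,2): turn R to W, flip to black, move to (8,1). |black|=7

Answer: 7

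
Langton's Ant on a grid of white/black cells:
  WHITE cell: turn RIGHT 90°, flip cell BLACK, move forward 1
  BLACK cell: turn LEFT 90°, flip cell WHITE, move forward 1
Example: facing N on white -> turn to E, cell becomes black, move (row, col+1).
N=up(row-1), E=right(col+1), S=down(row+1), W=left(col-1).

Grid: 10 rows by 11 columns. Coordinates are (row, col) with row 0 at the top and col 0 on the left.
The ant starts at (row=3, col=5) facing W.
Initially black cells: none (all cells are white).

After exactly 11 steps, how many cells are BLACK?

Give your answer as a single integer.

Answer: 7

Derivation:
Step 1: on WHITE (3,5): turn R to N, flip to black, move to (2,5). |black|=1
Step 2: on WHITE (2,5): turn R to E, flip to black, move to (2,6). |black|=2
Step 3: on WHITE (2,6): turn R to S, flip to black, move to (3,6). |black|=3
Step 4: on WHITE (3,6): turn R to W, flip to black, move to (3,5). |black|=4
Step 5: on BLACK (3,5): turn L to S, flip to white, move to (4,5). |black|=3
Step 6: on WHITE (4,5): turn R to W, flip to black, move to (4,4). |black|=4
Step 7: on WHITE (4,4): turn R to N, flip to black, move to (3,4). |black|=5
Step 8: on WHITE (3,4): turn R to E, flip to black, move to (3,5). |black|=6
Step 9: on WHITE (3,5): turn R to S, flip to black, move to (4,5). |black|=7
Step 10: on BLACK (4,5): turn L to E, flip to white, move to (4,6). |black|=6
Step 11: on WHITE (4,6): turn R to S, flip to black, move to (5,6). |black|=7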